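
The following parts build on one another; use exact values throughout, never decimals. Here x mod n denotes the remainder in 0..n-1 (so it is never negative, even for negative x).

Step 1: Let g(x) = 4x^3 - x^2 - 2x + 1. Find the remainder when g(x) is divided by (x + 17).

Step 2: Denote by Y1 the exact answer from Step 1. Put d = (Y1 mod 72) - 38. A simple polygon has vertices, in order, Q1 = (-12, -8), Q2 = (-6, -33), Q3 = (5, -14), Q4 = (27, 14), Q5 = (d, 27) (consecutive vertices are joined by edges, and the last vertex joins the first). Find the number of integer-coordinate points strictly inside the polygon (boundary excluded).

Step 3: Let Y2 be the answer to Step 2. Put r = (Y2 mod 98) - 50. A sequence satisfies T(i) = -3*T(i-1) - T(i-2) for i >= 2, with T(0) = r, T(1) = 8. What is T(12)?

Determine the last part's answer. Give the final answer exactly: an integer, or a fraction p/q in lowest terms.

Step 1: remainder = value at the root: 4*(-17)^3 - 1*(-17)^2 - 2*(-17)^1 + 1 = (-19652) + (-289) + (34) + (1) = -19906; answer -19906
Step 2: Y1 = -19906; d = 0; cross terms: (-12*-33 - -6*-8)=348, (-6*-14 - 5*-33)=249, (5*14 - 27*-14)=448, (27*27 - 0*14)=729, (0*-8 - -12*27)=324; twice the area = |2098| = 2098; area = 1049; boundary points = 1 + 1 + 2 + 1 + 1 = 6; strictly interior points = area - boundary/2 + 1 = 1047; answer 1047
Step 3: Y2 = 1047; r = 17; T(2) = -3*(8) - 1*(17) = -41; iterating: T(2)=-41, T(3)=115, T(4)=-304, T(5)=797, T(6)=-2087, T(7)=5464, T(8)=-14305, T(9)=37451, T(10)=-98048, T(11)=256693, T(12)=-672031; answer -672031

-672031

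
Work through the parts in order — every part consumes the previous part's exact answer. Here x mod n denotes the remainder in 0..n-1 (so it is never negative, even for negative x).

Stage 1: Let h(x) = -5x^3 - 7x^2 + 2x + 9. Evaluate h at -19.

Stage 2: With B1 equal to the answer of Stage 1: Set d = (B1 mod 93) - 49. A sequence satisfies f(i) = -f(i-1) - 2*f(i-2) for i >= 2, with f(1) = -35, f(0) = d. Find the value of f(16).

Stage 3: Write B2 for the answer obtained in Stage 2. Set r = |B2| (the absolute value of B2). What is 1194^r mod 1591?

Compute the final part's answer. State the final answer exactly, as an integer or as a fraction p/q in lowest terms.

Stage 1: -5*(-19)^3 - 7*(-19)^2 + 2*(-19)^1 + 9 = (34295) + (-2527) + (-38) + (9) = 31739; answer 31739
Stage 2: B1 = 31739; d = -23; f(2) = -1*(-35) - 2*(-23) = 81; iterating: f(2)=81, f(3)=-11, f(4)=-151, f(5)=173, f(6)=129, f(7)=-475, f(8)=217, f(9)=733, f(10)=-1167, f(11)=-299, f(12)=2633, f(13)=-2035, f(14)=-3231, f(15)=7301, f(16)=-839; answer -839
Stage 3: B2 = -839; r = 839; squarings mod 1591: 1194^1=1194, 1194^2=100, 1194^4=454, 1194^8=877, 1194^16=676, 1194^32=359, 1194^64=10, 1194^128=100, 1194^256=454, 1194^512=877; 1194^839 = 1194^1 * 1194^2 * 1194^4 * 1194^64 * 1194^256 * 1194^512 = 1062 (mod 1591); answer 1062

1062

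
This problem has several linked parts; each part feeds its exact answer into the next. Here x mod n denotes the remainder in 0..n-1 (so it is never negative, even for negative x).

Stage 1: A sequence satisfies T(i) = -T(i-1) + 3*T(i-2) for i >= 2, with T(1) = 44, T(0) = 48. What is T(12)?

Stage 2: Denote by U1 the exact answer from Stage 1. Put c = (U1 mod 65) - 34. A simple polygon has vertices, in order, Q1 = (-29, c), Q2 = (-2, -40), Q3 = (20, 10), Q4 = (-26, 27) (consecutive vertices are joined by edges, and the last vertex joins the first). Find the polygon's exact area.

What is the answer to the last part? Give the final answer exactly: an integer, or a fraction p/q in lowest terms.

4291/2

Stage 1: T(2) = -1*(44) + 3*(48) = 100; iterating: T(2)=100, T(3)=32, T(4)=268, T(5)=-172, T(6)=976, T(7)=-1492, T(8)=4420, T(9)=-8896, T(10)=22156, T(11)=-48844, T(12)=115312; answer 115312
Stage 2: U1 = 115312; c = -32; cross terms: (-29*-40 - -2*-32)=1096, (-2*10 - 20*-40)=780, (20*27 - -26*10)=800, (-26*-32 - -29*27)=1615; twice the area = |4291| = 4291; area = 4291/2; answer 4291/2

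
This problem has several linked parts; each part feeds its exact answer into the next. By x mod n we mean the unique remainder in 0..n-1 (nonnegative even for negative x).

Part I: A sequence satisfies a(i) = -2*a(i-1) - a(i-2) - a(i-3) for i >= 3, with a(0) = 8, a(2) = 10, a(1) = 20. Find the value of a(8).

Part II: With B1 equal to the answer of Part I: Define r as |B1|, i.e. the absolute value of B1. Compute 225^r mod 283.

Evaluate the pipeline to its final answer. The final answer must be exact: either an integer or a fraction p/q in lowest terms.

155

Part I: a(3) = -2*(10) - 1*(20) - 1*(8) = -48; iterating: a(3)=-48, a(4)=66, a(5)=-94, a(6)=170, a(7)=-312, a(8)=548; answer 548
Part II: B1 = 548; r = 548; squarings mod 283: 225^1=225, 225^2=251, 225^4=175, 225^8=61, 225^16=42, 225^32=66, 225^64=111, 225^128=152, 225^256=181, 225^512=216; 225^548 = 225^4 * 225^32 * 225^512 = 155 (mod 283); answer 155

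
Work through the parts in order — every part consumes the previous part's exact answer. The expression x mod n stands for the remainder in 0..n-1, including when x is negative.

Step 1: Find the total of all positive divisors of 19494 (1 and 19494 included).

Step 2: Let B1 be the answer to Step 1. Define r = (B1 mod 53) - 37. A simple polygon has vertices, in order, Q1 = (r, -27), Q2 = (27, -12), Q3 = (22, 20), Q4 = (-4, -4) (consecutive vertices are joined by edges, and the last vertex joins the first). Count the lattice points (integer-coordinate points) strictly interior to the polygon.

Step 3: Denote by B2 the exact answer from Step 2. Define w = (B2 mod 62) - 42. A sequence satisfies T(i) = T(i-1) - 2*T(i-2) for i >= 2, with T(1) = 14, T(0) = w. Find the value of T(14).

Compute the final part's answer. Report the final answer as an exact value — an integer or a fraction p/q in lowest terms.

Step 1: 19494 = 2 * 3^3 * 19^2; sigma = (1 + 2) * (1 + 3 + 9 + 27) * (1 + 19 + 361) = 3 * 40 * 381 = 45720; answer 45720
Step 2: B1 = 45720; r = -3; cross terms: (-3*-12 - 27*-27)=765, (27*20 - 22*-12)=804, (22*-4 - -4*20)=-8, (-4*-27 - -3*-4)=96; twice the area = |1657| = 1657; area = 1657/2; boundary points = 15 + 1 + 2 + 1 = 19; strictly interior points = area - boundary/2 + 1 = 820; answer 820
Step 3: B2 = 820; w = -28; T(2) = 1*(14) - 2*(-28) = 70; iterating: T(2)=70, T(3)=42, T(4)=-98, T(5)=-182, T(6)=14, T(7)=378, T(8)=350, T(9)=-406, T(10)=-1106, T(11)=-294, T(12)=1918, T(13)=2506, T(14)=-1330; answer -1330

-1330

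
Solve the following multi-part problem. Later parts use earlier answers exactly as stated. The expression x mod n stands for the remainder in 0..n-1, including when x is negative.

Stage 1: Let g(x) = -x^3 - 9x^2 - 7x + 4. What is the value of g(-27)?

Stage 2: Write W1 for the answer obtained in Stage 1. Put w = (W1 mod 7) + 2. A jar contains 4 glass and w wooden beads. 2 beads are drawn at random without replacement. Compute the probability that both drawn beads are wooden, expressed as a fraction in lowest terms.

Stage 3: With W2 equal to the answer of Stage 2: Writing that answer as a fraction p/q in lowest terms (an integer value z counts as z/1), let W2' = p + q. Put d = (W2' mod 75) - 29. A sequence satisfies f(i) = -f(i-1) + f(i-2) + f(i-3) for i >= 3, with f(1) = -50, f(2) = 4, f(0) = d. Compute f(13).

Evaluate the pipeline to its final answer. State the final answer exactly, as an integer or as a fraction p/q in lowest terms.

Stage 1: -1*(-27)^3 - 9*(-27)^2 - 7*(-27)^1 + 4 = (19683) + (-6561) + (189) + (4) = 13315; answer 13315
Stage 2: W1 = 13315; w = 3; total draws C(7,2) = 21; favorable C(3,2) = 3; P = 1/7; answer 1/7
Stage 3: W2 = 1/7; threaded value p + q = 8; d = -21; f(3) = -1*(4) + 1*(-50) + 1*(-21) = -75; iterating: f(3)=-75, f(4)=29, f(5)=-100, f(6)=54, f(7)=-125, f(8)=79, f(9)=-150, f(10)=104, f(11)=-175, f(12)=129, f(13)=-200; answer -200

-200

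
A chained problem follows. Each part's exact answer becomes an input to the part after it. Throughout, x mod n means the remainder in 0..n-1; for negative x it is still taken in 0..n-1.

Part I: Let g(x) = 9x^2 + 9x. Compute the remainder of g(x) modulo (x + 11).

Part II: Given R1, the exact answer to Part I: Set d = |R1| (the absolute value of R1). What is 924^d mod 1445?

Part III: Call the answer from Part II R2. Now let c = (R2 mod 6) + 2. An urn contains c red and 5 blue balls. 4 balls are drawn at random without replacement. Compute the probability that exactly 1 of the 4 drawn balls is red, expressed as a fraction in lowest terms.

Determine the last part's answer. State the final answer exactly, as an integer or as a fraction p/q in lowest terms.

14/99

Part I: remainder = value at the root: 9*(-11)^2 + 9*(-11)^1 = (1089) + (-99) = 990; answer 990
Part II: R1 = 990; d = 990; squarings mod 1445: 924^1=924, 924^2=1226, 924^4=276, 924^8=1036, 924^16=1106, 924^32=766, 924^64=86, 924^128=171, 924^256=341, 924^512=681; 924^990 = 924^2 * 924^4 * 924^8 * 924^16 * 924^64 * 924^128 * 924^256 * 924^512 = 281 (mod 1445); answer 281
Part III: R2 = 281; c = 7; total draws C(12,4) = 495; favorable C(7,1)*C(5,3) = 70; P = 14/99; answer 14/99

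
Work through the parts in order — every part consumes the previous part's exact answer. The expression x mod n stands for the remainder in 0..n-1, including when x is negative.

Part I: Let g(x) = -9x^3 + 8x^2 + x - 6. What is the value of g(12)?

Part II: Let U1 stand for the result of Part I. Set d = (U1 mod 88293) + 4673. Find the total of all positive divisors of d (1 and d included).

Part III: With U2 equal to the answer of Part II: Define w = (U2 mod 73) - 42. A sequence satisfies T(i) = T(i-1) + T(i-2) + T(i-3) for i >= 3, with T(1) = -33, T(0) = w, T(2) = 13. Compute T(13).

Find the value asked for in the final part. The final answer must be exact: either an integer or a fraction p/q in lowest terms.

Part I: -9*(12)^3 + 8*(12)^2 + 1*(12)^1 - 6 = (-15552) + (1152) + (12) + (-6) = -14394; answer -14394
Part II: U1 = -14394; d = 78572; 78572 = 2^2 * 13 * 1511; sigma = (1 + 2 + 4) * (1 + 13) * (1 + 1511) = 7 * 14 * 1512 = 148176; answer 148176
Part III: U2 = 148176; w = 17; T(3) = 1*(13) + 1*(-33) + 1*(17) = -3; iterating: T(3)=-3, T(4)=-23, T(5)=-13, T(6)=-39, T(7)=-75, T(8)=-127, T(9)=-241, T(10)=-443, T(11)=-811, T(12)=-1495, T(13)=-2749; answer -2749

-2749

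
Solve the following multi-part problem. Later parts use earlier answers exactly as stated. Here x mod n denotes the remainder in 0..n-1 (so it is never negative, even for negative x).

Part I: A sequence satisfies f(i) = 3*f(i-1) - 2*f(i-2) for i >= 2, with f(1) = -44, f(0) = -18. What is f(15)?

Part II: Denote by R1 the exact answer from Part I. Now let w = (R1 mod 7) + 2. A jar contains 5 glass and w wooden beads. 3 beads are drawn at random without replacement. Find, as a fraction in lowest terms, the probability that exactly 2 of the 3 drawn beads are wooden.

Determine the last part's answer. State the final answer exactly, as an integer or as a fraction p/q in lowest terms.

Part I: f(2) = 3*(-44) - 2*(-18) = -96; iterating: f(2)=-96, f(3)=-200, f(4)=-408, f(5)=-824, f(6)=-1656, f(7)=-3320, f(8)=-6648, f(9)=-13304, f(10)=-26616, f(11)=-53240, f(12)=-106488, f(13)=-212984, f(14)=-425976, f(15)=-851960; answer -851960
Part II: R1 = -851960; w = 5; total draws C(10,3) = 120; favorable C(5,2)*C(5,1) = 50; P = 5/12; answer 5/12

5/12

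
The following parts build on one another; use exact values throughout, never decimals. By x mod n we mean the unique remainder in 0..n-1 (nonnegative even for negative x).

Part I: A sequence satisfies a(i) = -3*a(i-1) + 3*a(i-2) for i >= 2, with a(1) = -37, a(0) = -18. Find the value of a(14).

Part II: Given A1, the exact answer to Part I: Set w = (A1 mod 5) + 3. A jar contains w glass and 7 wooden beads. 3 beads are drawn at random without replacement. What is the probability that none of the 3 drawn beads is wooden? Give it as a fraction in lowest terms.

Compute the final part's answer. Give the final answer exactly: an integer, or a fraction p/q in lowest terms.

1/22

Part I: a(2) = -3*(-37) + 3*(-18) = 57; iterating: a(2)=57, a(3)=-282, a(4)=1017, a(5)=-3897, a(6)=14742, a(7)=-55917, a(8)=211977, a(9)=-803682, a(10)=3046977, a(11)=-11551977, a(12)=43796862, a(13)=-166046517, a(14)=629530137; answer 629530137
Part II: A1 = 629530137; w = 5; total draws C(12,3) = 220; favorable C(5,3) = 10; P = 1/22; answer 1/22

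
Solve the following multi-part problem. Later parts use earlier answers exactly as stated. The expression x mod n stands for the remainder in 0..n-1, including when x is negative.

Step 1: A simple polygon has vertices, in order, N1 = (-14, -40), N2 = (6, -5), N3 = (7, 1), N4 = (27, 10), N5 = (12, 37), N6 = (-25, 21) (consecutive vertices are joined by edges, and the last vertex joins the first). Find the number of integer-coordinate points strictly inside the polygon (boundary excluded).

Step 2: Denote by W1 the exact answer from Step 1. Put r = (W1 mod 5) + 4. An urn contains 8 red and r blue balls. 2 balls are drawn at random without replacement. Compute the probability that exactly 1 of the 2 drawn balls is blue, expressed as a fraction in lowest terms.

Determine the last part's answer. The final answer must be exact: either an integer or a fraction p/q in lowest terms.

Step 1: cross terms: (-14*-5 - 6*-40)=310, (6*1 - 7*-5)=41, (7*10 - 27*1)=43, (27*37 - 12*10)=879, (12*21 - -25*37)=1177, (-25*-40 - -14*21)=1294; twice the area = |3744| = 3744; area = 1872; boundary points = 5 + 1 + 1 + 3 + 1 + 1 = 12; strictly interior points = area - boundary/2 + 1 = 1867; answer 1867
Step 2: W1 = 1867; r = 6; total draws C(14,2) = 91; favorable C(6,1)*C(8,1) = 48; P = 48/91; answer 48/91

48/91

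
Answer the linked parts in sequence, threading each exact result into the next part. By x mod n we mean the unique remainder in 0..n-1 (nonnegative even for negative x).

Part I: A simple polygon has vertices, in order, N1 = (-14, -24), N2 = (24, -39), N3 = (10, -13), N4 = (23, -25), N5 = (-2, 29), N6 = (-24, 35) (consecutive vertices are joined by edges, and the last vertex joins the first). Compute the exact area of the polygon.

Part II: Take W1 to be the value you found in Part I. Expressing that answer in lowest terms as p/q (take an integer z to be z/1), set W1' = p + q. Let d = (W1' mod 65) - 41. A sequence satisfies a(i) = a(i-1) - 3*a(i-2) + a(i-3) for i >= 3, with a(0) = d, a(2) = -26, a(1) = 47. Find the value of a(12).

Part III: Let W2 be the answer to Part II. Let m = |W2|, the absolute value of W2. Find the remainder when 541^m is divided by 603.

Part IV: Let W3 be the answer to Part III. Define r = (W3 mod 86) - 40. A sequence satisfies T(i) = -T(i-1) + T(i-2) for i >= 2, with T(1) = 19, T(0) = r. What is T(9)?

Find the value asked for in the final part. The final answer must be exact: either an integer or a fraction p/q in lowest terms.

-194

Part I: cross terms: (-14*-39 - 24*-24)=1122, (24*-13 - 10*-39)=78, (10*-25 - 23*-13)=49, (23*29 - -2*-25)=617, (-2*35 - -24*29)=626, (-24*-24 - -14*35)=1066; twice the area = |3558| = 3558; area = 1779; answer 1779
Part II: W1 = 1779; threaded value p + q = 1780; d = -16; a(3) = 1*(-26) - 3*(47) + 1*(-16) = -183; iterating: a(3)=-183, a(4)=-58, a(5)=465, a(6)=456, a(7)=-997, a(8)=-1900, a(9)=1547, a(10)=6250, a(11)=-291, a(12)=-17494; answer -17494
Part III: W2 = -17494; m = 17494; squarings mod 603: 541^1=541, 541^2=226, 541^4=424, 541^8=82, 541^16=91, 541^32=442, 541^64=595, 541^128=64, 541^256=478, 541^512=550, 541^1024=397, 541^2048=226, 541^4096=424, 541^8192=82, 541^16384=91; 541^17494 = 541^2 * 541^4 * 541^16 * 541^64 * 541^1024 * 541^16384 = 424 (mod 603); answer 424
Part IV: W3 = 424; r = 40; T(2) = -1*(19) + 1*(40) = 21; iterating: T(2)=21, T(3)=-2, T(4)=23, T(5)=-25, T(6)=48, T(7)=-73, T(8)=121, T(9)=-194; answer -194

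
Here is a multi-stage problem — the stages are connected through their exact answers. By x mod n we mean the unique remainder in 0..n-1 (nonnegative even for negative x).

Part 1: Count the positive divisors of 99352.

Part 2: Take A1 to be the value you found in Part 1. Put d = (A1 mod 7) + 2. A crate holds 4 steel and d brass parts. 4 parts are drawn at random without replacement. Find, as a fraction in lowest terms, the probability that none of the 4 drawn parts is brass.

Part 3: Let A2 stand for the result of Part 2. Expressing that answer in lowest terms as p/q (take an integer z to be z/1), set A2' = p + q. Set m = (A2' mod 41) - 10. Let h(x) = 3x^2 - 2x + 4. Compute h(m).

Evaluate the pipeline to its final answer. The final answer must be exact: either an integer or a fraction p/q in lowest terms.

1164

Part 1: 99352 = 2^3 * 11 * 1129; number of divisors = (3+1) * (1+1) * (1+1) = 16; answer 16
Part 2: A1 = 16; d = 4; total draws C(8,4) = 70; favorable C(4,4) = 1; P = 1/70; answer 1/70
Part 3: A2 = 1/70; threaded value p + q = 71; m = 20; 3*(20)^2 - 2*(20)^1 + 4 = (1200) + (-40) + (4) = 1164; answer 1164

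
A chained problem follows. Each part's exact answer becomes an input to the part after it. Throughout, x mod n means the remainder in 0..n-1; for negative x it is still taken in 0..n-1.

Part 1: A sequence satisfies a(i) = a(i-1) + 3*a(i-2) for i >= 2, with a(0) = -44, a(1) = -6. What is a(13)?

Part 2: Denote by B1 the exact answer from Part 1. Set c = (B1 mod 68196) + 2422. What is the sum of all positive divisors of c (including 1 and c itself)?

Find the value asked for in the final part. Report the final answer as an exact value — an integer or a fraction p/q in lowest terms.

110250

Part 1: a(2) = 1*(-6) + 3*(-44) = -138; iterating: a(2)=-138, a(3)=-156, a(4)=-570, a(5)=-1038, a(6)=-2748, a(7)=-5862, a(8)=-14106, a(9)=-31692, a(10)=-74010, a(11)=-169086, a(12)=-391116, a(13)=-898374; answer -898374
Part 2: B1 = -898374; c = 58792; 58792 = 2^3 * 7349; sigma = (1 + 2 + 4 + 8) * (1 + 7349) = 15 * 7350 = 110250; answer 110250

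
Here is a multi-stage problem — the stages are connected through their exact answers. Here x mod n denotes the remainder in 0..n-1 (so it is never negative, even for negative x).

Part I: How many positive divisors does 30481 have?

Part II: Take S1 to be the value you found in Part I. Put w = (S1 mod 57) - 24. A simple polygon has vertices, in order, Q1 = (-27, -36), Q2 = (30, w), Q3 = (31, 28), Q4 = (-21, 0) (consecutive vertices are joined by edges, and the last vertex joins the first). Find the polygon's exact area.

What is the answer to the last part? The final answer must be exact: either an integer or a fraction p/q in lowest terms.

2096

Part I: 30481 = 11 * 17 * 163; number of divisors = (1+1) * (1+1) * (1+1) = 8; answer 8
Part II: S1 = 8; w = -16; cross terms: (-27*-16 - 30*-36)=1512, (30*28 - 31*-16)=1336, (31*0 - -21*28)=588, (-21*-36 - -27*0)=756; twice the area = |4192| = 4192; area = 2096; answer 2096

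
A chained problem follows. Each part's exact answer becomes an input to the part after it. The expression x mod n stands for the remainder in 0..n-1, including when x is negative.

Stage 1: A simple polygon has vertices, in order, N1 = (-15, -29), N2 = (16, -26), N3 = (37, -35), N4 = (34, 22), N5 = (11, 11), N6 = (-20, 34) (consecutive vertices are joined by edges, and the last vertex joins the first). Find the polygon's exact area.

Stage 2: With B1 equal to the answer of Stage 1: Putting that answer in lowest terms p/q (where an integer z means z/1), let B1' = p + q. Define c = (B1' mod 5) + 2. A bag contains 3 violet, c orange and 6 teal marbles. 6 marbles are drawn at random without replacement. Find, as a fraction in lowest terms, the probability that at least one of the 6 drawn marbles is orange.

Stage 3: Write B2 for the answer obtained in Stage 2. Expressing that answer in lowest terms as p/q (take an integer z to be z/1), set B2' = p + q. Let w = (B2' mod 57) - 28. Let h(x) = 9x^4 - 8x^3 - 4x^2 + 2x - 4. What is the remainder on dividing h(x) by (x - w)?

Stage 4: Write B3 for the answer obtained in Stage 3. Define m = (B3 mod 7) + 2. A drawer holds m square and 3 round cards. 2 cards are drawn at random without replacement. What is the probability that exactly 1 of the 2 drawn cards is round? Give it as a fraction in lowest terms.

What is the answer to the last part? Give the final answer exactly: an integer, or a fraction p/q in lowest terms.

4/7

Stage 1: cross terms: (-15*-26 - 16*-29)=854, (16*-35 - 37*-26)=402, (37*22 - 34*-35)=2004, (34*11 - 11*22)=132, (11*34 - -20*11)=594, (-20*-29 - -15*34)=1090; twice the area = |5076| = 5076; area = 2538; answer 2538
Stage 2: B1 = 2538; threaded value p + q = 2539; c = 6; total draws C(15,6) = 5005; complement C(9,6) = 84; favorable 5005 - 84 = 4921; P = 703/715; answer 703/715
Stage 3: B2 = 703/715; threaded value p + q = 1418; w = 22; remainder = value at the root: 9*(22)^4 - 8*(22)^3 - 4*(22)^2 + 2*(22)^1 - 4 = (2108304) + (-85184) + (-1936) + (44) + (-4) = 2021224; answer 2021224
Stage 4: B3 = 2021224; m = 4; total draws C(7,2) = 21; favorable C(3,1)*C(4,1) = 12; P = 4/7; answer 4/7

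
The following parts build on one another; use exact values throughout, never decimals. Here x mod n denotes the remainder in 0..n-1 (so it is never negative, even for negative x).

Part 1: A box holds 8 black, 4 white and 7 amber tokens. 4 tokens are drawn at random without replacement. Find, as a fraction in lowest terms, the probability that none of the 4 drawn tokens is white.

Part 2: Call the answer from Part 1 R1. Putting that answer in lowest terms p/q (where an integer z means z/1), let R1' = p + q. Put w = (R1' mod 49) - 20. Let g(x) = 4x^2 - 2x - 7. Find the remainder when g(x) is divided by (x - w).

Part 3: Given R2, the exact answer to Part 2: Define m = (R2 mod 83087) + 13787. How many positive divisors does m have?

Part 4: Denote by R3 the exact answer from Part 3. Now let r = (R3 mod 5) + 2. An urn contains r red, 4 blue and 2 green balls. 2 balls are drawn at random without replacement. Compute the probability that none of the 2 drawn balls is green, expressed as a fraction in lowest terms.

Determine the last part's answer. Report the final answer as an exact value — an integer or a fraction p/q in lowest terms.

7/12

Part 1: total draws C(19,4) = 3876; favorable C(15,4) = 1365; P = 455/1292; answer 455/1292
Part 2: R1 = 455/1292; threaded value p + q = 1747; w = 12; remainder = value at the root: 4*(12)^2 - 2*(12)^1 - 7 = (576) + (-24) + (-7) = 545; answer 545
Part 3: R2 = 545; m = 14332; 14332 = 2^2 * 3583; number of divisors = (2+1) * (1+1) = 6; answer 6
Part 4: R3 = 6; r = 3; total draws C(9,2) = 36; favorable C(7,2) = 21; P = 7/12; answer 7/12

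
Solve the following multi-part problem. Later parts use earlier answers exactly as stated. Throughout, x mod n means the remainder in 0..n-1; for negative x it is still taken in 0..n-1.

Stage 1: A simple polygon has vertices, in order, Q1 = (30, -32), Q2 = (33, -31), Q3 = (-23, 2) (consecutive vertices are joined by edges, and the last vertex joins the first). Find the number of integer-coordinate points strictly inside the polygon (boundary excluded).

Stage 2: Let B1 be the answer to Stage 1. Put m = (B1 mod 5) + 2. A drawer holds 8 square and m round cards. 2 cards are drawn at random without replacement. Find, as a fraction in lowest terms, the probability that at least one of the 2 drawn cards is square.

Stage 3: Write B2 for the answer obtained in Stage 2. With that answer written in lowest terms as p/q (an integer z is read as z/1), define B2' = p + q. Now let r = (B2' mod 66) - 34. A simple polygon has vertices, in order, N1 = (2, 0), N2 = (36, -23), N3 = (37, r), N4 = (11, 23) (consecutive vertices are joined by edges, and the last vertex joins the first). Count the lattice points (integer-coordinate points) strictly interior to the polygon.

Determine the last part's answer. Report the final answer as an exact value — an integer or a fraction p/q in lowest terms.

641

Stage 1: cross terms: (30*-31 - 33*-32)=126, (33*2 - -23*-31)=-647, (-23*-32 - 30*2)=676; twice the area = |155| = 155; area = 155/2; boundary points = 1 + 1 + 1 = 3; strictly interior points = area - boundary/2 + 1 = 77; answer 77
Stage 2: B1 = 77; m = 4; total draws C(12,2) = 66; complement C(4,2) = 6; favorable 66 - 6 = 60; P = 10/11; answer 10/11
Stage 3: B2 = 10/11; threaded value p + q = 21; r = -13; cross terms: (2*-23 - 36*0)=-46, (36*-13 - 37*-23)=383, (37*23 - 11*-13)=994, (11*0 - 2*23)=-46; twice the area = |1285| = 1285; area = 1285/2; boundary points = 1 + 1 + 2 + 1 = 5; strictly interior points = area - boundary/2 + 1 = 641; answer 641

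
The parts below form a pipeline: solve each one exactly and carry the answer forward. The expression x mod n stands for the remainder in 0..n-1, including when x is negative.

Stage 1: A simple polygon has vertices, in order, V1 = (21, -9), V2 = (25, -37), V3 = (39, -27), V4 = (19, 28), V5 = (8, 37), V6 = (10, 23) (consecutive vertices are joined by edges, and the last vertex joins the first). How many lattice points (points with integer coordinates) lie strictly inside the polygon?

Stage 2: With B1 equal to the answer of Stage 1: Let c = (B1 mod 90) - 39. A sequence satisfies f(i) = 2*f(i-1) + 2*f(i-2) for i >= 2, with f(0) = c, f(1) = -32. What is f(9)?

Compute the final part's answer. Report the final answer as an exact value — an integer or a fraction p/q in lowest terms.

Stage 1: cross terms: (21*-37 - 25*-9)=-552, (25*-27 - 39*-37)=768, (39*28 - 19*-27)=1605, (19*37 - 8*28)=479, (8*23 - 10*37)=-186, (10*-9 - 21*23)=-573; twice the area = |1541| = 1541; area = 1541/2; boundary points = 4 + 2 + 5 + 1 + 2 + 1 = 15; strictly interior points = area - boundary/2 + 1 = 764; answer 764
Stage 2: B1 = 764; c = 5; f(2) = 2*(-32) + 2*(5) = -54; iterating: f(2)=-54, f(3)=-172, f(4)=-452, f(5)=-1248, f(6)=-3400, f(7)=-9296, f(8)=-25392, f(9)=-69376; answer -69376

-69376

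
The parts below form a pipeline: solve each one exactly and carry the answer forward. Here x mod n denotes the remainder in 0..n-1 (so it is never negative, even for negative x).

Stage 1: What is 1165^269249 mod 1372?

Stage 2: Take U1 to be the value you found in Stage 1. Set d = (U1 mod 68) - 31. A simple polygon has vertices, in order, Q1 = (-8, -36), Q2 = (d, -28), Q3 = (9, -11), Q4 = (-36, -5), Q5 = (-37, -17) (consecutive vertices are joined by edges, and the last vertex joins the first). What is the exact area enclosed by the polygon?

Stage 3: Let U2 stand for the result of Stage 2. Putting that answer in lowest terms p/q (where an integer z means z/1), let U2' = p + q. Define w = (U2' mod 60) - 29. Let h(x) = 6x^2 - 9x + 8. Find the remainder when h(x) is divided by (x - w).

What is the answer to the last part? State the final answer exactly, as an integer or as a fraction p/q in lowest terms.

3680

Stage 1: squarings mod 1372: 1165^1=1165, 1165^2=317, 1165^4=333, 1165^8=1129, 1165^16=53, 1165^32=65, 1165^64=109, 1165^128=905, 1165^256=1313, 1165^512=737, 1165^1024=1229, 1165^2048=1241, 1165^4096=697, 1165^8192=121, 1165^16384=921, 1165^32768=345, 1165^65536=1033, 1165^131072=1045, 1165^262144=1285; 1165^269249 = 1165^1 * 1165^64 * 1165^128 * 1165^256 * 1165^512 * 1165^2048 * 1165^4096 * 1165^262144 = 537 (mod 1372); answer 537
Stage 2: U1 = 537; d = 30; cross terms: (-8*-28 - 30*-36)=1304, (30*-11 - 9*-28)=-78, (9*-5 - -36*-11)=-441, (-36*-17 - -37*-5)=427, (-37*-36 - -8*-17)=1196; twice the area = |2408| = 2408; area = 1204; answer 1204
Stage 3: U2 = 1204; threaded value p + q = 1205; w = -24; remainder = value at the root: 6*(-24)^2 - 9*(-24)^1 + 8 = (3456) + (216) + (8) = 3680; answer 3680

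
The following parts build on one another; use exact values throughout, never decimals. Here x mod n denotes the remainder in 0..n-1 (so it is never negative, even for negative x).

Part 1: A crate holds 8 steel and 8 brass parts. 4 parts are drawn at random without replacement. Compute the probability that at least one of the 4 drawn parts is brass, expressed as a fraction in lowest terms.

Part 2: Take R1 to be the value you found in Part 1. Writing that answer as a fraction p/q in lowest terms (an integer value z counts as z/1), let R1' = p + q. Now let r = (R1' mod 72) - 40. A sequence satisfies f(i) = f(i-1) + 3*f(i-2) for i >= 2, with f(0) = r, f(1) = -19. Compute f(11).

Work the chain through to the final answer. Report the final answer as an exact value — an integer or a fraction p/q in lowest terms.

-12730

Part 1: total draws C(16,4) = 1820; complement C(8,4) = 70; favorable 1820 - 70 = 1750; P = 25/26; answer 25/26
Part 2: R1 = 25/26; threaded value p + q = 51; r = 11; f(2) = 1*(-19) + 3*(11) = 14; iterating: f(2)=14, f(3)=-43, f(4)=-1, f(5)=-130, f(6)=-133, f(7)=-523, f(8)=-922, f(9)=-2491, f(10)=-5257, f(11)=-12730; answer -12730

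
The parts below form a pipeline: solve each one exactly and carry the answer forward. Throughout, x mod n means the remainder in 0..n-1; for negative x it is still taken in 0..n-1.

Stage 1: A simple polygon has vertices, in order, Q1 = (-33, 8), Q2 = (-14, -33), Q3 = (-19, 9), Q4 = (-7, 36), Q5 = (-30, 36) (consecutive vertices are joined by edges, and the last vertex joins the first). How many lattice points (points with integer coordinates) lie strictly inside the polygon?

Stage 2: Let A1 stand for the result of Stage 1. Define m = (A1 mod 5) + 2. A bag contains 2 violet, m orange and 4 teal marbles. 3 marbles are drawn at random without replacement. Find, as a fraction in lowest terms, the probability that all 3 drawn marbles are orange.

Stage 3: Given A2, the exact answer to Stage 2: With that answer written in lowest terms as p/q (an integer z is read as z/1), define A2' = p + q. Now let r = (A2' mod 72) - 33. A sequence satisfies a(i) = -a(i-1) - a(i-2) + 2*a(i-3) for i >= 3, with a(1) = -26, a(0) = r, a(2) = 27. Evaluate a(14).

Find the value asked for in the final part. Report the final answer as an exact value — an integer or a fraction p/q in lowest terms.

Stage 1: cross terms: (-33*-33 - -14*8)=1201, (-14*9 - -19*-33)=-753, (-19*36 - -7*9)=-621, (-7*36 - -30*36)=828, (-30*8 - -33*36)=948; twice the area = |1603| = 1603; area = 1603/2; boundary points = 1 + 1 + 3 + 23 + 1 = 29; strictly interior points = area - boundary/2 + 1 = 788; answer 788
Stage 2: A1 = 788; m = 5; total draws C(11,3) = 165; favorable C(5,3) = 10; P = 2/33; answer 2/33
Stage 3: A2 = 2/33; threaded value p + q = 35; r = 2; a(3) = -1*(27) - 1*(-26) + 2*(2) = 3; iterating: a(3)=3, a(4)=-82, a(5)=133, a(6)=-45, a(7)=-252, a(8)=563, a(9)=-401, a(10)=-666, a(11)=2193, a(12)=-2329, a(13)=-1196, a(14)=7911; answer 7911

7911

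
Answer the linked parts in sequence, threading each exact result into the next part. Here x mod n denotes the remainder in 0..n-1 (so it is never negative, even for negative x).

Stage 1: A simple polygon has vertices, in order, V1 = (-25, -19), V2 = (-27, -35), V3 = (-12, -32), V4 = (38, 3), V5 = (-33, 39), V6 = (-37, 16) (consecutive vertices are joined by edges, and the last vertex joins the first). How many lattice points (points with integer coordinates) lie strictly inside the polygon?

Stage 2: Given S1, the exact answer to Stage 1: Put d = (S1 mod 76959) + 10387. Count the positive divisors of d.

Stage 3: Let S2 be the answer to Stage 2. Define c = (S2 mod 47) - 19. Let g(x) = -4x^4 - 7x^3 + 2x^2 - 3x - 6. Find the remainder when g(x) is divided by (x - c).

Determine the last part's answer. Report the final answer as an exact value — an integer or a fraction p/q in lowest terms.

-48978

Stage 1: cross terms: (-25*-35 - -27*-19)=362, (-27*-32 - -12*-35)=444, (-12*3 - 38*-32)=1180, (38*39 - -33*3)=1581, (-33*16 - -37*39)=915, (-37*-19 - -25*16)=1103; twice the area = |5585| = 5585; area = 5585/2; boundary points = 2 + 3 + 5 + 1 + 1 + 1 = 13; strictly interior points = area - boundary/2 + 1 = 2787; answer 2787
Stage 2: S1 = 2787; d = 13174; 13174 = 2 * 7 * 941; number of divisors = (1+1) * (1+1) * (1+1) = 8; answer 8
Stage 3: S2 = 8; c = -11; remainder = value at the root: -4*(-11)^4 - 7*(-11)^3 + 2*(-11)^2 - 3*(-11)^1 - 6 = (-58564) + (9317) + (242) + (33) + (-6) = -48978; answer -48978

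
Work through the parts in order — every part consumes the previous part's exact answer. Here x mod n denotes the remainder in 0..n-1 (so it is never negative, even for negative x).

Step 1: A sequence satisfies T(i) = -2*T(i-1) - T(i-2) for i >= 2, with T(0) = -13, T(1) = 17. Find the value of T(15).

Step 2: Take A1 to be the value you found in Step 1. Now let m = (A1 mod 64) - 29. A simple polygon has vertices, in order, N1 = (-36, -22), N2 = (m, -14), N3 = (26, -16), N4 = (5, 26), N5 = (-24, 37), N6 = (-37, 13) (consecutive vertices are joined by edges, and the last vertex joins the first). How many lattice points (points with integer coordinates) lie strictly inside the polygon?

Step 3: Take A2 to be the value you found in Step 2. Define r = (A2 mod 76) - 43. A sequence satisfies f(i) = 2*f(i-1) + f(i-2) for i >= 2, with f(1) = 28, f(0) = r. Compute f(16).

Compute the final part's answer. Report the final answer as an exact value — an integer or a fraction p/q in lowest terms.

10647971

Step 1: T(2) = -2*(17) - 1*(-13) = -21; iterating: T(2)=-21, T(3)=25, T(4)=-29, T(5)=33, T(6)=-37, T(7)=41, T(8)=-45, T(9)=49, T(10)=-53, T(11)=57, T(12)=-61, T(13)=65, T(14)=-69, T(15)=73; answer 73
Step 2: A1 = 73; m = -20; cross terms: (-36*-14 - -20*-22)=64, (-20*-16 - 26*-14)=684, (26*26 - 5*-16)=756, (5*37 - -24*26)=809, (-24*13 - -37*37)=1057, (-37*-22 - -36*13)=1282; twice the area = |4652| = 4652; area = 2326; boundary points = 8 + 2 + 21 + 1 + 1 + 1 = 34; strictly interior points = area - boundary/2 + 1 = 2310; answer 2310
Step 3: A2 = 2310; r = -13; f(2) = 2*(28) + 1*(-13) = 43; iterating: f(2)=43, f(3)=114, f(4)=271, f(5)=656, f(6)=1583, f(7)=3822, f(8)=9227, f(9)=22276, f(10)=53779, f(11)=129834, f(12)=313447, f(13)=756728, f(14)=1826903, f(15)=4410534, f(16)=10647971; answer 10647971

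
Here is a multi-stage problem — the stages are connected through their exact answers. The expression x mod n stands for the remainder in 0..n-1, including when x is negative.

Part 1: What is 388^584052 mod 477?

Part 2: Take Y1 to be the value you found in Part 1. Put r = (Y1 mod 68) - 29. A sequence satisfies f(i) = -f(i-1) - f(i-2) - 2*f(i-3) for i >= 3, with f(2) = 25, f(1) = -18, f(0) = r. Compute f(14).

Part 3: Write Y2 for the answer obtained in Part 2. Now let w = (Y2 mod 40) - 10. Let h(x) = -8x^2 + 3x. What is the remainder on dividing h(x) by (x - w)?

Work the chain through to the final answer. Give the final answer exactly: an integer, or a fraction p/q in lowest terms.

-675

Part 1: squarings mod 477: 388^1=388, 388^2=289, 388^4=46, 388^8=208, 388^16=334, 388^32=415, 388^64=28, 388^128=307, 388^256=280, 388^512=172, 388^1024=10, 388^2048=100, 388^4096=460, 388^8192=289, 388^16384=46, 388^32768=208, 388^65536=334, 388^131072=415, 388^262144=28, 388^524288=307; 388^584052 = 388^4 * 388^16 * 388^32 * 388^64 * 388^256 * 388^2048 * 388^8192 * 388^16384 * 388^32768 * 388^524288 = 460 (mod 477); answer 460
Part 2: Y1 = 460; r = 23; f(3) = -1*(25) - 1*(-18) - 2*(23) = -53; iterating: f(3)=-53, f(4)=64, f(5)=-61, f(6)=103, f(7)=-170, f(8)=189, f(9)=-225, f(10)=376, f(11)=-529, f(12)=603, f(13)=-826, f(14)=1281; answer 1281
Part 3: Y2 = 1281; w = -9; remainder = value at the root: -8*(-9)^2 + 3*(-9)^1 = (-648) + (-27) = -675; answer -675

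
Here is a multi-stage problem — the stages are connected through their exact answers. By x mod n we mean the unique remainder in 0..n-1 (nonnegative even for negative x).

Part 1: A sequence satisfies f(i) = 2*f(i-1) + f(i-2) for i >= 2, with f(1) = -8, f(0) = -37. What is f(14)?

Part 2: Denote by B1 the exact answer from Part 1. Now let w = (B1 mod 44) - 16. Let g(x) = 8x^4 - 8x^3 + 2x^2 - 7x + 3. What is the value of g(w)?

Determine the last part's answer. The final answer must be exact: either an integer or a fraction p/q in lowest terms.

Part 1: f(2) = 2*(-8) + 1*(-37) = -53; iterating: f(2)=-53, f(3)=-114, f(4)=-281, f(5)=-676, f(6)=-1633, f(7)=-3942, f(8)=-9517, f(9)=-22976, f(10)=-55469, f(11)=-133914, f(12)=-323297, f(13)=-780508, f(14)=-1884313; answer -1884313
Part 2: B1 = -1884313; w = 15; 8*(15)^4 - 8*(15)^3 + 2*(15)^2 - 7*(15)^1 + 3 = (405000) + (-27000) + (450) + (-105) + (3) = 378348; answer 378348

378348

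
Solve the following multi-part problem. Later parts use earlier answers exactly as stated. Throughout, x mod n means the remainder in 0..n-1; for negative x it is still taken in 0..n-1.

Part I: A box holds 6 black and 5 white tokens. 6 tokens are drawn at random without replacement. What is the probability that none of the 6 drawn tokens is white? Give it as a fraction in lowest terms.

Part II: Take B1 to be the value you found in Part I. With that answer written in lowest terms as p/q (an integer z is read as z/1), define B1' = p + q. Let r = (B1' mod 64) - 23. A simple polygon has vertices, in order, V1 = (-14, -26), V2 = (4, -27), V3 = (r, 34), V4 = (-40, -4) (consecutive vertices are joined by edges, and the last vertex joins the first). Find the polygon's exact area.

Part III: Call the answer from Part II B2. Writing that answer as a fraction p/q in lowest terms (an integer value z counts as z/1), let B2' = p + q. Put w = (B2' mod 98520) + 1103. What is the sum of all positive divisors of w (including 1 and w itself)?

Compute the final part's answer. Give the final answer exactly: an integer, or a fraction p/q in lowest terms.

3614

Part I: total draws C(11,6) = 462; favorable C(6,6) = 1; P = 1/462; answer 1/462
Part II: B1 = 1/462; threaded value p + q = 463; r = -8; cross terms: (-14*-27 - 4*-26)=482, (4*34 - -8*-27)=-80, (-8*-4 - -40*34)=1392, (-40*-26 - -14*-4)=984; twice the area = |2778| = 2778; area = 1389; answer 1389
Part III: B2 = 1389; threaded value p + q = 1390; w = 2493; 2493 = 3^2 * 277; sigma = (1 + 3 + 9) * (1 + 277) = 13 * 278 = 3614; answer 3614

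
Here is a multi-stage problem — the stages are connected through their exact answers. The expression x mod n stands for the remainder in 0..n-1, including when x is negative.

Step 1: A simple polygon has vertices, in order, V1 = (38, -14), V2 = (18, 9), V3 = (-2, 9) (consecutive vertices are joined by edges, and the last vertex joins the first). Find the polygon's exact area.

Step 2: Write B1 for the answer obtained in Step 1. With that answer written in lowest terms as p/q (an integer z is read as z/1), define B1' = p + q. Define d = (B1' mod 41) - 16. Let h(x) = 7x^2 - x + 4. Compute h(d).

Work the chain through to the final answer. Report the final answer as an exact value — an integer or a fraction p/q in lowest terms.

694

Step 1: cross terms: (38*9 - 18*-14)=594, (18*9 - -2*9)=180, (-2*-14 - 38*9)=-314; twice the area = |460| = 460; area = 230; answer 230
Step 2: B1 = 230; threaded value p + q = 231; d = 10; 7*(10)^2 - 1*(10)^1 + 4 = (700) + (-10) + (4) = 694; answer 694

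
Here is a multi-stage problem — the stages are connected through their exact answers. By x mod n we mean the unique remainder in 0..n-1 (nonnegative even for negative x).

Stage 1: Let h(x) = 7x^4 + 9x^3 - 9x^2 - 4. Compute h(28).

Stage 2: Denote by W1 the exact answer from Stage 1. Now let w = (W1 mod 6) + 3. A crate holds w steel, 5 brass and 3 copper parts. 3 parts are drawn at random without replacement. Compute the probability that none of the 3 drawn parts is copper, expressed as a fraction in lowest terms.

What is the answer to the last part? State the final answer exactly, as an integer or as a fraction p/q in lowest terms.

Stage 1: 7*(28)^4 + 9*(28)^3 - 9*(28)^2 - 4 = (4302592) + (197568) + (-7056) + (-4) = 4493100; answer 4493100
Stage 2: W1 = 4493100; w = 3; total draws C(11,3) = 165; favorable C(8,3) = 56; P = 56/165; answer 56/165

56/165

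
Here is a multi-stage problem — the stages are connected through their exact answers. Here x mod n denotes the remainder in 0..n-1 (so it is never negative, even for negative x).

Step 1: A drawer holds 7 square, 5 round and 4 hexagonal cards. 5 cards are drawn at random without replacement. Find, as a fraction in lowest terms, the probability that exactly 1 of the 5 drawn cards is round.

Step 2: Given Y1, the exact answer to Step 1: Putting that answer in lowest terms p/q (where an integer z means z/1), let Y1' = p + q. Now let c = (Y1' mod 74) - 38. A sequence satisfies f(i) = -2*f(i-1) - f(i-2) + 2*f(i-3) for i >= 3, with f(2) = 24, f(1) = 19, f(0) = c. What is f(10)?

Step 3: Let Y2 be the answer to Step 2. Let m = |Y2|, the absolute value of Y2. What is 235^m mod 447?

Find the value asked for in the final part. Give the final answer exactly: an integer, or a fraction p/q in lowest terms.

Step 1: total draws C(16,5) = 4368; favorable C(5,1)*C(11,4) = 1650; P = 275/728; answer 275/728
Step 2: Y1 = 275/728; threaded value p + q = 1003; c = 3; f(3) = -2*(24) - 1*(19) + 2*(3) = -61; iterating: f(3)=-61, f(4)=136, f(5)=-163, f(6)=68, f(7)=299, f(8)=-992, f(9)=1821, f(10)=-2052; answer -2052
Step 3: Y2 = -2052; m = 2052; squarings mod 447: 235^1=235, 235^2=244, 235^4=85, 235^8=73, 235^16=412, 235^32=331, 235^64=46, 235^128=328, 235^256=304, 235^512=334, 235^1024=253, 235^2048=88; 235^2052 = 235^4 * 235^2048 = 328 (mod 447); answer 328

328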